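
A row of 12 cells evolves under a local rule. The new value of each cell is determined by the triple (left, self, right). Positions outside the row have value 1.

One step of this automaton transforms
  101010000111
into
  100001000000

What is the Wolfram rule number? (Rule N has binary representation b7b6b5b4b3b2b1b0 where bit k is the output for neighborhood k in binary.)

position 10: 111 → 0  (bit 7 = 0)
position 0: 110 → 1  (bit 6 = 1)
position 1: 101 → 0  (bit 5 = 0)
position 5: 100 → 1  (bit 4 = 1)
position 9: 011 → 0  (bit 3 = 0)
position 2: 010 → 0  (bit 2 = 0)
position 8: 001 → 0  (bit 1 = 0)
position 6: 000 → 0  (bit 0 = 0)
bits b7..b0 = 01010000 = 80

80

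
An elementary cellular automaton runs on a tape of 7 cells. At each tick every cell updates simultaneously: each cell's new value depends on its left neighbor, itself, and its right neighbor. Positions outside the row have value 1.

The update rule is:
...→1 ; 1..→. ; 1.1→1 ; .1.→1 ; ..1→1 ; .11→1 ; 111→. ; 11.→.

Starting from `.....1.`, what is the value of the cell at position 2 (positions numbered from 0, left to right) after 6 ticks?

.111111
11.....
...1111
.111...
11...11
...111.
position 2 holds .

.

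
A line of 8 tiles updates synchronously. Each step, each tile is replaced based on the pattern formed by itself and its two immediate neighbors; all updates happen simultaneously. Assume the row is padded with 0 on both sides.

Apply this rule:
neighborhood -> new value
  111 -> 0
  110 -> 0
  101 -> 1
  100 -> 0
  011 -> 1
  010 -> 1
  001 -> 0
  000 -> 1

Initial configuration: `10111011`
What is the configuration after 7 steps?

11100110
10000100
10110101
11101111
10011000
10010011
10010010

10010010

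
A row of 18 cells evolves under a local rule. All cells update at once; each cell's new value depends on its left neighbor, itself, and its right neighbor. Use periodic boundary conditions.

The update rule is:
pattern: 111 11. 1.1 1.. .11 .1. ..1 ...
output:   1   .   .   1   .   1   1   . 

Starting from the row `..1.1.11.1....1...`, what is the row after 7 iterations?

.1......1111.11111

.11.1....11..111..
1...11..1..11.1.1.
11.1..11111...1.1.
...111.111.1.11.1.
..1.1...1..1....11
111.11.111111..1..
.1......1111.11111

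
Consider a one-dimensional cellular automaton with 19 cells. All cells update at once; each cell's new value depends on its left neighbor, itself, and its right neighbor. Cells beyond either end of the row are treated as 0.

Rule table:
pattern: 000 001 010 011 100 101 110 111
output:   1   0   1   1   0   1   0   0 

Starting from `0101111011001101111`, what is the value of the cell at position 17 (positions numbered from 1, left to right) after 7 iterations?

0

0111000110001011000
0100010100101110011
0101011100111000010
0111110000100011010
0100000110101010110
0101110101111111100
0111001111000000001
position 17 holds 0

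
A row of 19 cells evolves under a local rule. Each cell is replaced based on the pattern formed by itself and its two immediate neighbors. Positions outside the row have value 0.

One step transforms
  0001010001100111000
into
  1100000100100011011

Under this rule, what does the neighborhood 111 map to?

1

At position 14 the neighborhood is 111; the next row has 1 there.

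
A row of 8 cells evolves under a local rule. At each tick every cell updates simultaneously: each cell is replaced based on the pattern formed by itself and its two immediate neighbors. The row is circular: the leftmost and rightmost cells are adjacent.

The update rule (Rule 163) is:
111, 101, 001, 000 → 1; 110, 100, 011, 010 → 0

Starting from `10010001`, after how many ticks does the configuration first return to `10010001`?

00100110
11001000
00010011
01100100
10001001
00110010
11000100
00011001
01100010
10001100
00110001
01000110
10011000
00100011
01001100
10010001

16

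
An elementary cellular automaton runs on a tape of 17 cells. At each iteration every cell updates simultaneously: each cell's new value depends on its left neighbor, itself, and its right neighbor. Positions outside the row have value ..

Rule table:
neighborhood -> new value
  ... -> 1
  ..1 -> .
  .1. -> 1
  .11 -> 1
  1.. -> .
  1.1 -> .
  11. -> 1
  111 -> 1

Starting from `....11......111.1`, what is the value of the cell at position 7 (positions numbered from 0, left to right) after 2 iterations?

111.11.1111.111.1
111.11.1111.111.1
position 7 holds 1

1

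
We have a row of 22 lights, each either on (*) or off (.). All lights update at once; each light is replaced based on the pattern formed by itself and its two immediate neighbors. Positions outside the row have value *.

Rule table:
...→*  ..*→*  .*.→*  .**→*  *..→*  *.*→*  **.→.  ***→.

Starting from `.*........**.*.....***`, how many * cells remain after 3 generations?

20

***********.********..
...........**.......**
************.********.
count of *: 20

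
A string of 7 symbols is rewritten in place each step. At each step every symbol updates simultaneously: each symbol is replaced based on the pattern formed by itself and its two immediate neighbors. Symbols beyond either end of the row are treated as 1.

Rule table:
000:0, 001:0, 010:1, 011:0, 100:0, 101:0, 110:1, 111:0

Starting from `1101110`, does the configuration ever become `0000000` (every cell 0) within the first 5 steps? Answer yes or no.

no

0100010
0100010  (fixed point — unchanged through step 5)
step 5 is 0100010, still not uniform 0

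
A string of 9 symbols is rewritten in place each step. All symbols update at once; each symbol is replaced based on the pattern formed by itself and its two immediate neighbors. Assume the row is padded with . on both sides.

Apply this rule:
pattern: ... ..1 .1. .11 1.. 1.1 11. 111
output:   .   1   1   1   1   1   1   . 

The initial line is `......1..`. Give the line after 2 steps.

....11.11

.....111.
....11.11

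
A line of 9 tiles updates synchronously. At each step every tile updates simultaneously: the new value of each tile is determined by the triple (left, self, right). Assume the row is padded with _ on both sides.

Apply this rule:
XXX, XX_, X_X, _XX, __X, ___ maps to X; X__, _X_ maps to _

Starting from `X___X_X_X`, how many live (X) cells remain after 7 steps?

8

step 1: __XX_X_X_
step 2: XXXXX_X__
step 3: XXXXXX__X
step 4: XXXXXX_X_
step 5: XXXXXXX__
step 6: XXXXXXX_X
step 7: XXXXXXXX_
count of X: 8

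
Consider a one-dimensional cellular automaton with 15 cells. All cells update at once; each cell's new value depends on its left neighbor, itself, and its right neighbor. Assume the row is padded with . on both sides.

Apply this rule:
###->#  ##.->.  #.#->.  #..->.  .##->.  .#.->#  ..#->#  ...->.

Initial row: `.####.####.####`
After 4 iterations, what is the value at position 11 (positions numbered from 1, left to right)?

#.##...##...##.
#.....#....#...
#....##...##...
#...#....#.....
position 11 holds .

.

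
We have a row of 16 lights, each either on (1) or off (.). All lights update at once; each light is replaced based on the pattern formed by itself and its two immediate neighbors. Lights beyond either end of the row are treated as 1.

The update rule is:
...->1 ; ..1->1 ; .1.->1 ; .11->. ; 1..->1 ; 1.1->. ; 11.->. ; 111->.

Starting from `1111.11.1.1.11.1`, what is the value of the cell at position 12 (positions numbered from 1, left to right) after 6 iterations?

1

iteration 1: ........1.1.....
iteration 2: 111111111.111111
iteration 3: ................
iteration 4: 1111111111111111
iteration 5: ................  (repeats iteration 3; period 2)
iteration 6: 1111111111111111
position 12 holds 1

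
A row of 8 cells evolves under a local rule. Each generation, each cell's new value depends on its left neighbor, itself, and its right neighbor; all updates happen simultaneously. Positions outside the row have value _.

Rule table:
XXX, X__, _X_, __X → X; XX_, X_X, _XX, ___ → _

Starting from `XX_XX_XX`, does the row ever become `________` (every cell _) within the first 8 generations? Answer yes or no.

yes

________
all cells are _ at generation 1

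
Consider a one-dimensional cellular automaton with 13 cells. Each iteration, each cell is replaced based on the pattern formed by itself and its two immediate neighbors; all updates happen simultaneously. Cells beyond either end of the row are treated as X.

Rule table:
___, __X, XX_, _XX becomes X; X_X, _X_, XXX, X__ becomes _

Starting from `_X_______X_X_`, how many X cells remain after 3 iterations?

___XXXXXX____
_XXX____X_XXX
_X_X_XXX__X__
count of X: 6

6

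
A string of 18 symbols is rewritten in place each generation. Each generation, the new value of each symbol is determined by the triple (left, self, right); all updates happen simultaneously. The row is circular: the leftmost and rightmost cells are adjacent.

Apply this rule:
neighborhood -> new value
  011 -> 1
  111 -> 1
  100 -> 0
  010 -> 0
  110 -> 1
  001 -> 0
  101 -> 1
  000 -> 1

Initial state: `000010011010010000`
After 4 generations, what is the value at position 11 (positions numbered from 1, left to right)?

111000011100000111
111011011101110111
111111111111111111
111111111111111111
position 11 holds 1

1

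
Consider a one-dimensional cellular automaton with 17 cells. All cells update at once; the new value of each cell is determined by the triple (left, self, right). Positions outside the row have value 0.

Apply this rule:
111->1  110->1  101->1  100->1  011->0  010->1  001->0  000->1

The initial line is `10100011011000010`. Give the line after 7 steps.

step 1: 11111001101111011
step 2: 01111100110111101
step 3: 00111110011011111
step 4: 10011111001101111
step 5: 11001111100110111
step 6: 01100111110011011
step 7: 00110011111001101

00110011111001101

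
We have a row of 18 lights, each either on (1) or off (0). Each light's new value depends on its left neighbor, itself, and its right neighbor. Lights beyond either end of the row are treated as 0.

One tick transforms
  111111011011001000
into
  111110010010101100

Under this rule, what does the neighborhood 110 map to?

0

At position 5 the neighborhood is 110; the next row has 0 there.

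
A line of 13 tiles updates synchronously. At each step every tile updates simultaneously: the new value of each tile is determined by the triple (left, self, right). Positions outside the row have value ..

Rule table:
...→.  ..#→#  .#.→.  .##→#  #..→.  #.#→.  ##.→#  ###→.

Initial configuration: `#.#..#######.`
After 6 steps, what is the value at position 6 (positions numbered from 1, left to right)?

.

step 1: ....##.....#.
step 2: ...###....#..
step 3: ..##.#...#...
step 4: .###....#....
step 5: ##.#...#.....
step 6: ##....#......
position 6 holds .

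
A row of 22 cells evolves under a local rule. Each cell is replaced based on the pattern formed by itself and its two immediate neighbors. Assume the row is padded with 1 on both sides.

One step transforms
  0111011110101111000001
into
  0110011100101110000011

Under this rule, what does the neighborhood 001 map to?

1

At position 20 the neighborhood is 001; the next row has 1 there.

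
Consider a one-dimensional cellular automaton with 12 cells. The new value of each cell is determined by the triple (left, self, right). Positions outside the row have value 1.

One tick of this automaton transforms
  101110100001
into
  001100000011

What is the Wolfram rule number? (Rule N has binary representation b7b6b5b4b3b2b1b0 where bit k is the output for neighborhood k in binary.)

138

position 3: 111 → 1  (bit 7 = 1)
position 0: 110 → 0  (bit 6 = 0)
position 1: 101 → 0  (bit 5 = 0)
position 7: 100 → 0  (bit 4 = 0)
position 2: 011 → 1  (bit 3 = 1)
position 6: 010 → 0  (bit 2 = 0)
position 10: 001 → 1  (bit 1 = 1)
position 8: 000 → 0  (bit 0 = 0)
bits b7..b0 = 10001010 = 138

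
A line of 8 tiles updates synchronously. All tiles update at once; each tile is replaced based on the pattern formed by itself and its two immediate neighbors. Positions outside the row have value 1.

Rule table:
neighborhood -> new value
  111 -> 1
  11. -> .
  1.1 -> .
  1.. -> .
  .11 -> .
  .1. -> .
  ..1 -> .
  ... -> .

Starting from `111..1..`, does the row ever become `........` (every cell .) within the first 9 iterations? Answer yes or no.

yes

11......
1.......
........
all cells are . at iteration 3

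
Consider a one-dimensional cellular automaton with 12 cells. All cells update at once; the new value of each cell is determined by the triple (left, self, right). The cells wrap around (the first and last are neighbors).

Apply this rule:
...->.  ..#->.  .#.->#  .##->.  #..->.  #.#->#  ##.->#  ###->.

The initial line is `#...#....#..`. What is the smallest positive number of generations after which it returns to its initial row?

1

#...#....#..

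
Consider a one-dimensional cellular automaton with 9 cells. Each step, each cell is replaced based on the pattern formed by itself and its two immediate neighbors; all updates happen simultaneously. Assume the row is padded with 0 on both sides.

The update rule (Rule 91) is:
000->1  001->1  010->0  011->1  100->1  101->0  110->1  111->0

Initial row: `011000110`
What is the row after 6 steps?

111111111
100000001
011111110
110000011
111111111  (repeats step 1; period 4)
step 6: 100000001

100000001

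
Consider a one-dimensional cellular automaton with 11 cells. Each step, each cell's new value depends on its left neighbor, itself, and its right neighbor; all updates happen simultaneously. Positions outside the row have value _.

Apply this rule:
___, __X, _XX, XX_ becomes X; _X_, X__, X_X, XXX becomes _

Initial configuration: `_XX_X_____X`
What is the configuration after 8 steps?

step 1: XXX___XXXX_
step 2: X_X_XXX__X_
step 3: ____X_X_X__
step 4: XXXX______X
step 5: X__X_XXXXX_
step 6: __X__X___X_
step 7: XX__X__XX__
step 8: XX_X__XXX_X

XX_X__XXX_X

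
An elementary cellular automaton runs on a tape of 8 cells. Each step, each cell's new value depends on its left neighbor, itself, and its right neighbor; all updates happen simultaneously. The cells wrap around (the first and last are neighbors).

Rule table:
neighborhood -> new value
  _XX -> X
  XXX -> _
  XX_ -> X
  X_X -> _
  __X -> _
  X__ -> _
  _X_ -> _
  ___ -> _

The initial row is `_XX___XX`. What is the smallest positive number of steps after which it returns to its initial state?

1

_XX___XX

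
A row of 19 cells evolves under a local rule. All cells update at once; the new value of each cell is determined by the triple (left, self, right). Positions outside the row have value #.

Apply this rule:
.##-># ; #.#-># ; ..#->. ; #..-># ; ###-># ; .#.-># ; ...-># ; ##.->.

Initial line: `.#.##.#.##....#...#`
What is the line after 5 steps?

step 1: ####.####.###.###.#
step 2: ###.####.###.###.##
step 3: ##.####.###.###.###
step 4: #.####.###.###.####
step 5: .####.###.###.#####

.####.###.###.#####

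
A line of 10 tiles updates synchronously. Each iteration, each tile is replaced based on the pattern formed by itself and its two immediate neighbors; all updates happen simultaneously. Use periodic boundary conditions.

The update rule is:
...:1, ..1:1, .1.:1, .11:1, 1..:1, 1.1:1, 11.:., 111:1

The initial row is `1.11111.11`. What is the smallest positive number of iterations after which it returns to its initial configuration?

iteration 1: .11111.111
iteration 2: 11111.111.
iteration 3: 1111.111.1
iteration 4: 111.111.11
iteration 5: 11.111.111
iteration 6: 1.111.1111
iteration 7: .111.11111
iteration 8: 111.11111.
iteration 9: 11.11111.1
iteration 10: 1.11111.11

10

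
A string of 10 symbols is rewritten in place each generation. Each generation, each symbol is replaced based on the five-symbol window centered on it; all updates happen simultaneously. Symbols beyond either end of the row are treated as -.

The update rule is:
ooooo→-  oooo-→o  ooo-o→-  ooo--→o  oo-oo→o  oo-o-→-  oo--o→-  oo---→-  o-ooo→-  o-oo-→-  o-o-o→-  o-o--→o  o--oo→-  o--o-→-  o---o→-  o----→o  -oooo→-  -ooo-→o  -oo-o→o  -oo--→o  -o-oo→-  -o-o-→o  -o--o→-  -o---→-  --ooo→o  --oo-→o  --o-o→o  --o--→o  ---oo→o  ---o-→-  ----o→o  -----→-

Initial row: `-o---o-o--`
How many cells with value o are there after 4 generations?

-o---ooo-o
-o--ooo--o
-o--ooo--o  (fixed point — unchanged through generation 4)
count of o: 5

5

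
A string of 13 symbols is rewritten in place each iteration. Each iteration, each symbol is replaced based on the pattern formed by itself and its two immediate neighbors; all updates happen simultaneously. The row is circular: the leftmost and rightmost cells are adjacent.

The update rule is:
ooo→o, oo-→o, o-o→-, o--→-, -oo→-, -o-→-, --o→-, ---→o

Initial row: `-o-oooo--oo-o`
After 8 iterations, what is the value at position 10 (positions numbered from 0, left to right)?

o

----ooo---o--
ooo--oo-o---o
ooo---o---o--
-oo-o---o----
--o---o---ooo
----o---o--oo
-oo---o-----o
--o-o---ooo--
position 10 holds o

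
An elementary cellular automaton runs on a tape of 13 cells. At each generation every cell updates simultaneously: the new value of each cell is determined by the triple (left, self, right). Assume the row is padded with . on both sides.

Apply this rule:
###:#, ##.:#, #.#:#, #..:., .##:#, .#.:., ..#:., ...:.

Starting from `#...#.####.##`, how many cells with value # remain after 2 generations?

.....########
.....########
count of #: 8

8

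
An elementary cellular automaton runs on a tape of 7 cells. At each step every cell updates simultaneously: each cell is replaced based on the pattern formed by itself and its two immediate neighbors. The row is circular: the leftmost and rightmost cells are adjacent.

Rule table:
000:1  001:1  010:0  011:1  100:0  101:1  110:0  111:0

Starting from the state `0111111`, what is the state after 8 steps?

0011111

1100000
1001111
0011000
1110011
0000110
1111100
1000001
0011111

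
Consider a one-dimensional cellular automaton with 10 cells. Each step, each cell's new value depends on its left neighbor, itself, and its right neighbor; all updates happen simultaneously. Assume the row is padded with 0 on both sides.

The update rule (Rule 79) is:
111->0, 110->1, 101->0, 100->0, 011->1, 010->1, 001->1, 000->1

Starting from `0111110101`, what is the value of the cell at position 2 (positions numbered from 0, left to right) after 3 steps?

1100010101
1101110101
1101010101
position 2 holds 0

0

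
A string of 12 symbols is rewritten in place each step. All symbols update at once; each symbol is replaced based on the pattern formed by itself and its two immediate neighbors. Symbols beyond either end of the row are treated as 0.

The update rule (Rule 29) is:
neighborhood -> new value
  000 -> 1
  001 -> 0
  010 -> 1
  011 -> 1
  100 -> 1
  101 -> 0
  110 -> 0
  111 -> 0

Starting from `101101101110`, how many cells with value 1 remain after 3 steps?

5

step 1: 101001001001
step 2: 101101101101
step 3: 101001001001
count of 1: 5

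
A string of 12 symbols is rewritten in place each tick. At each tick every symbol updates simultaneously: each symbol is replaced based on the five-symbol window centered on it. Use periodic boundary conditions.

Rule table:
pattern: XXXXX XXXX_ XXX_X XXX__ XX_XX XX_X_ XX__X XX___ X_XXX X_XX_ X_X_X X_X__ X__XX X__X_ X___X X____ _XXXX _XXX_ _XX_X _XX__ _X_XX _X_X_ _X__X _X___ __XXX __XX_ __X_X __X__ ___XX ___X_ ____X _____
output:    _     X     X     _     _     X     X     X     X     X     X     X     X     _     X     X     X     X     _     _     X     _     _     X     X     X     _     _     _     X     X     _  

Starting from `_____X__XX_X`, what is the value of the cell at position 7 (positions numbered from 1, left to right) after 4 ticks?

X

XX_XX__XX_XX
XX_X_XXX__XX
XXXXXXX_XXXX
_____XX_XX__
position 7 holds X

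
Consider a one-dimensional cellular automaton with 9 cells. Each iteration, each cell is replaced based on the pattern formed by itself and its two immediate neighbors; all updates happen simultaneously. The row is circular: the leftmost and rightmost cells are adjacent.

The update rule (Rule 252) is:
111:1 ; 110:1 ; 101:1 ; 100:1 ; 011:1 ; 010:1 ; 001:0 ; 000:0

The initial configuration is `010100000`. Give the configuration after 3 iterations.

011111100

011110000
011111000
011111100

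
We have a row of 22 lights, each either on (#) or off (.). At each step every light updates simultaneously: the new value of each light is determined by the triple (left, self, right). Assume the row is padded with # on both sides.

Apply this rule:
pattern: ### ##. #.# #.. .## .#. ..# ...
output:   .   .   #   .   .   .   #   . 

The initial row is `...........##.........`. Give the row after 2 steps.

..........#..........#
.........#..........#.

.........#..........#.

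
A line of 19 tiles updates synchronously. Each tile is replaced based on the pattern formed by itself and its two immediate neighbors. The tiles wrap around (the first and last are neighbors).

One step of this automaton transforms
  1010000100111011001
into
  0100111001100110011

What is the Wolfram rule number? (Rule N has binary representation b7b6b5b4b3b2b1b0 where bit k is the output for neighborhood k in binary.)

position 11: 111 → 0  (bit 7 = 0)
position 0: 110 → 0  (bit 6 = 0)
position 1: 101 → 1  (bit 5 = 1)
position 3: 100 → 0  (bit 4 = 0)
position 10: 011 → 1  (bit 3 = 1)
position 2: 010 → 0  (bit 2 = 0)
position 6: 001 → 1  (bit 1 = 1)
position 4: 000 → 1  (bit 0 = 1)
bits b7..b0 = 00101011 = 43

43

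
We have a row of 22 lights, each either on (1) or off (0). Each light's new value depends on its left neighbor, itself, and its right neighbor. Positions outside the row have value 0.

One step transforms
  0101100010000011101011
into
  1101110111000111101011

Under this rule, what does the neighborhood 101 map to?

0

At position 2 the neighborhood is 101; the next row has 0 there.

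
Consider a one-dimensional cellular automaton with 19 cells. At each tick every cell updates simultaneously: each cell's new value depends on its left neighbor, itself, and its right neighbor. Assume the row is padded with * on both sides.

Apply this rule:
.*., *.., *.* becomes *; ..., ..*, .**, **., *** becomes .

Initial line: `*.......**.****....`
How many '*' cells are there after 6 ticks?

7

tick 1: .*........*....*...
tick 2: ***.......**...**..
tick 3: ...*........*....*.
tick 4: *..**.......**...**
tick 5: .*...*........*....
tick 6: ***..**.......**...
count of *: 7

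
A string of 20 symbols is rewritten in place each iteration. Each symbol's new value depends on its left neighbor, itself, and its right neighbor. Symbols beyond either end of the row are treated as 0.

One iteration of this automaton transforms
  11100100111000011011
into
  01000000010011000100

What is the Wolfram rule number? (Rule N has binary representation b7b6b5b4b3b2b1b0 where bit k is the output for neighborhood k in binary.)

161

position 1: 111 → 1  (bit 7 = 1)
position 2: 110 → 0  (bit 6 = 0)
position 17: 101 → 1  (bit 5 = 1)
position 3: 100 → 0  (bit 4 = 0)
position 0: 011 → 0  (bit 3 = 0)
position 5: 010 → 0  (bit 2 = 0)
position 4: 001 → 0  (bit 1 = 0)
position 12: 000 → 1  (bit 0 = 1)
bits b7..b0 = 10100001 = 161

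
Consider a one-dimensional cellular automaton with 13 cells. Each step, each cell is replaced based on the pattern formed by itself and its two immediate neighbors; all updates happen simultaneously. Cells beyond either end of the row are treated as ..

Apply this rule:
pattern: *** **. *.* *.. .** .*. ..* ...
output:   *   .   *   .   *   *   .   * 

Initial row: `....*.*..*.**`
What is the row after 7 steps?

*..*.**...***

step 1: ***.***..***.
step 2: **.***...**..
step 3: *.***..*.*..*
step 4: ****...***..*
step 5: ***..*.**...*
step 6: **...***..*.*
step 7: *..*.**...***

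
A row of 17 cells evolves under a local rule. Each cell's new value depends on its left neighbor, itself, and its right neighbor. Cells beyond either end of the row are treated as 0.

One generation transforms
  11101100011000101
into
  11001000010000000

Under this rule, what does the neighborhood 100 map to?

At position 6 the neighborhood is 100; the next row has 0 there.

0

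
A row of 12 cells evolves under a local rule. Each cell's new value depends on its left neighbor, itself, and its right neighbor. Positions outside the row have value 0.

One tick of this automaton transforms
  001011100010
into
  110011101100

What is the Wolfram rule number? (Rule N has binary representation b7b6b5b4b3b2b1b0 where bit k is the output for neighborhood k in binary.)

203

position 5: 111 → 1  (bit 7 = 1)
position 6: 110 → 1  (bit 6 = 1)
position 3: 101 → 0  (bit 5 = 0)
position 7: 100 → 0  (bit 4 = 0)
position 4: 011 → 1  (bit 3 = 1)
position 2: 010 → 0  (bit 2 = 0)
position 1: 001 → 1  (bit 1 = 1)
position 0: 000 → 1  (bit 0 = 1)
bits b7..b0 = 11001011 = 203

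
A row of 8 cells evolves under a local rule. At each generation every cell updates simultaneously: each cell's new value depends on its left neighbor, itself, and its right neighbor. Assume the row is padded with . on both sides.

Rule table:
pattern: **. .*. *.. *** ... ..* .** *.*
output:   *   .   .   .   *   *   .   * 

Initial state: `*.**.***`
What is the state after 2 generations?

*.*.*.*.

generation 1: .*.**..*
generation 2: *.*.*.*.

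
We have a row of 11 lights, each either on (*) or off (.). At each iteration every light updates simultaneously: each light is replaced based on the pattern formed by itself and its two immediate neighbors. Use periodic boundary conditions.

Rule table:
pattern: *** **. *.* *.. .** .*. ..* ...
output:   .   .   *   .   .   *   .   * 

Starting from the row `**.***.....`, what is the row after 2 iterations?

..*....***.
*.*.**.....

*.*.**.....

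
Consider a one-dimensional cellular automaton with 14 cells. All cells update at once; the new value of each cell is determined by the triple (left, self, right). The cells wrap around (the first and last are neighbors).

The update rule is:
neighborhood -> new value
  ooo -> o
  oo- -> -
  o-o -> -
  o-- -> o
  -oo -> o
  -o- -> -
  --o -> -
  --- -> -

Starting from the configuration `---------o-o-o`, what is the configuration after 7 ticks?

------o-------

tick 1: o-------------
tick 2: -o------------
tick 3: --o-----------
tick 4: ---o----------
tick 5: ----o---------
tick 6: -----o--------
tick 7: ------o-------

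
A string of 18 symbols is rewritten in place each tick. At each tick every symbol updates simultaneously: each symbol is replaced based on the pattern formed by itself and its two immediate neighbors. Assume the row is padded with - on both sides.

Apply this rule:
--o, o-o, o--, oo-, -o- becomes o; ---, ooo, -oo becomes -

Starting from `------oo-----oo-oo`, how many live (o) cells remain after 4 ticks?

-----o-oo---o-oo-o
----ooo-oo-ooo-ooo
---o--oo-oo--oo--o
--oooo-oo-ooo-oooo
count of o: 13

13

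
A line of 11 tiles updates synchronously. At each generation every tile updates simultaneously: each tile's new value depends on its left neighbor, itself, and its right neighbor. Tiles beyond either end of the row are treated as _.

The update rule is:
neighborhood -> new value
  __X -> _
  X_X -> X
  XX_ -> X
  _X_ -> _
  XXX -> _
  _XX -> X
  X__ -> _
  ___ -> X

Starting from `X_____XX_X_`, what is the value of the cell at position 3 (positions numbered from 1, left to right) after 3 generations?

__XXX_XXX__
X_X_XXX_X_X
_X_XX_XX_X_
position 3 holds _

_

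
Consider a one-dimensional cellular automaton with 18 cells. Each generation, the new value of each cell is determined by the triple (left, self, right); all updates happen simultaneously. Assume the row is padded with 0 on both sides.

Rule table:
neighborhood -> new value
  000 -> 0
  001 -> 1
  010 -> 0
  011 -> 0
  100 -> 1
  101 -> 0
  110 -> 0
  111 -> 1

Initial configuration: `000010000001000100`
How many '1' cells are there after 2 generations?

4

000101000010101010
001000100100000001
count of 1: 4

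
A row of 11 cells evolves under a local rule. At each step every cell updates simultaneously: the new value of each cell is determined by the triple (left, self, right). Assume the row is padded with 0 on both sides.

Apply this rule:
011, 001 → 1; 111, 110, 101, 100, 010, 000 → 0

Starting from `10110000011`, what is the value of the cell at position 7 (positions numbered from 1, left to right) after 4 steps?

00100000110
01000001100
10000011000
00000110000
position 7 holds 1

1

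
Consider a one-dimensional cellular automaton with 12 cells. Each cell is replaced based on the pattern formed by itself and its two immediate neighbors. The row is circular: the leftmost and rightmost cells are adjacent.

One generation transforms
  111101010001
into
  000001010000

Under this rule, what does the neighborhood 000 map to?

At position 9 the neighborhood is 000; the next row has 0 there.

0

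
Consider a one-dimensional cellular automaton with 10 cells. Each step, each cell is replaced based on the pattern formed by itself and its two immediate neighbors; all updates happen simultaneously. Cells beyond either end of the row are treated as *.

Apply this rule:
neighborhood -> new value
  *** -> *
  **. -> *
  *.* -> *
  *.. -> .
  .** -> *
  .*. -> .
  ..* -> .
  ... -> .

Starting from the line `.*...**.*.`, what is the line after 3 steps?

*....***.*
*....*****
*....*****

*....*****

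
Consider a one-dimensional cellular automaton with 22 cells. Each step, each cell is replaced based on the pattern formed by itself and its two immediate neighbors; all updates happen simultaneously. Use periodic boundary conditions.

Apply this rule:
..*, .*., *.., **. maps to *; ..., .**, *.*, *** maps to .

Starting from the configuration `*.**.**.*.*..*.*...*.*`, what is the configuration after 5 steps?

....*.***..**....*.**.

*..*..*.*.****.**.**..
*******.*....*..*..***
......*.**..*******...
.....**..***......**..
....*.***..**....*.**.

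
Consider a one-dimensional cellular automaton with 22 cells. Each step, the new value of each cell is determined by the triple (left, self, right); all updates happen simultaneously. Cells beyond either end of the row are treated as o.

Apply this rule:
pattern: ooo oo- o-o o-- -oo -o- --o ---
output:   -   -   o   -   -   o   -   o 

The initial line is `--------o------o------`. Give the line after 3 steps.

step 1: -oooooo-o-oooo-o-oooo-
step 2: o------ooo----ooo----o
step 3: --oooo-----oo-----oo--

--oooo-----oo-----oo--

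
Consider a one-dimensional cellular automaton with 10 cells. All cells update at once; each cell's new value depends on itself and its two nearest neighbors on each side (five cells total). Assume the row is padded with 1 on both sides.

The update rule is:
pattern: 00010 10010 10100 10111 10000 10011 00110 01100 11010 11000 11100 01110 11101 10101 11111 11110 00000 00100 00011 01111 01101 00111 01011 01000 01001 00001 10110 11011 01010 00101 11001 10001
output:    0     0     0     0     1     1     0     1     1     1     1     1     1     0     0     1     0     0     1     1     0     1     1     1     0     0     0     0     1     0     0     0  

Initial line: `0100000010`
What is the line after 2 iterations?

1001110011

1011000001
1001110011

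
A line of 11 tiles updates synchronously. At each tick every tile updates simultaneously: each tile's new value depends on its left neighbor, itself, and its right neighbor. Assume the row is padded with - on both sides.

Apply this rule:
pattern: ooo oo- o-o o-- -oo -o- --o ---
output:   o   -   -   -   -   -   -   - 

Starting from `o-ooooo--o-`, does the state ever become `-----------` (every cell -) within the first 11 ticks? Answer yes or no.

yes

---ooo-----
----o------
-----------
all cells are - at tick 3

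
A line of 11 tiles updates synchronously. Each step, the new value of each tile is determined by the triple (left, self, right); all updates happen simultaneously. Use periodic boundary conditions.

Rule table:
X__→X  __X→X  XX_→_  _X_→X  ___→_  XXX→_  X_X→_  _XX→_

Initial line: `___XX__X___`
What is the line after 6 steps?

____X__XXXX

step 1: __X__XXXX__
step 2: _XXXX____X_
step 3: X____X__XXX
step 4: _X__XXXX___
step 5: XXXX____X__
step 6: ____X__XXXX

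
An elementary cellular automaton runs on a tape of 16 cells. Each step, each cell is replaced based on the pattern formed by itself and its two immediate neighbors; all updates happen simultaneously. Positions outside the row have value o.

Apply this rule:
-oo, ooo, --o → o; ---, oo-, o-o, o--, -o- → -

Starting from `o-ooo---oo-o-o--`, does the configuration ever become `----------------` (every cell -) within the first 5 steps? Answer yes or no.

no

--oo---oo------o
-oo---oo------oo
-o---oo------ooo
----oo------oooo
---oo------ooooo
step 5 is ---oo------ooooo, still not uniform -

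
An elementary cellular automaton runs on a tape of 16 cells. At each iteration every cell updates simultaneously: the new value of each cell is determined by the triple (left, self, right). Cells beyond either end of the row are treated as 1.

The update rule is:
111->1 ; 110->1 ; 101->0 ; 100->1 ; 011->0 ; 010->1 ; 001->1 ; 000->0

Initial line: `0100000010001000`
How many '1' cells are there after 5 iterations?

iteration 1: 0110000111011101
iteration 2: 0011001011001100
iteration 3: 1101111001110111
iteration 4: 1100111110110011
iteration 5: 1111011110011101
count of 1: 12

12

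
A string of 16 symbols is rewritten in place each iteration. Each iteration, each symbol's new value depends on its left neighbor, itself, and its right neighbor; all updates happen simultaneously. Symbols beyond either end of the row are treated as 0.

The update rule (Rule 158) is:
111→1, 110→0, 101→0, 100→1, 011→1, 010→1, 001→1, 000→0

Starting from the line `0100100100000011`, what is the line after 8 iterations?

1101111101110111

1111111110000110
1111111101001101
1111111001111001
1111110111110111
1111100111100110
1111011111011101
1110011110011001
1101111101110111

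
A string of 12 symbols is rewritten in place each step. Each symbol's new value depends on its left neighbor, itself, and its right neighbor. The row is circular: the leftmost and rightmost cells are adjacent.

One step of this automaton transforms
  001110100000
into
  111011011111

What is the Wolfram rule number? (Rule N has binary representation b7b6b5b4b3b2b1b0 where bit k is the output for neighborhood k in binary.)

123

position 3: 111 → 0  (bit 7 = 0)
position 4: 110 → 1  (bit 6 = 1)
position 5: 101 → 1  (bit 5 = 1)
position 7: 100 → 1  (bit 4 = 1)
position 2: 011 → 1  (bit 3 = 1)
position 6: 010 → 0  (bit 2 = 0)
position 1: 001 → 1  (bit 1 = 1)
position 0: 000 → 1  (bit 0 = 1)
bits b7..b0 = 01111011 = 123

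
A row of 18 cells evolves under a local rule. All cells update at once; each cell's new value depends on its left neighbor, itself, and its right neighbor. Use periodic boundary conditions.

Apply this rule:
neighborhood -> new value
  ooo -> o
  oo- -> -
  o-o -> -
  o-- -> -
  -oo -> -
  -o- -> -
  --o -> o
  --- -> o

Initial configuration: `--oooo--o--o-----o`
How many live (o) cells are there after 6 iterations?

-o-oo--o--o--oooo-
o-----o--o--o-oo--
--oooo--o--o-----o  (repeats iteration 0; period 3)
iteration 6: --oooo--o--o-----o
count of o: 7

7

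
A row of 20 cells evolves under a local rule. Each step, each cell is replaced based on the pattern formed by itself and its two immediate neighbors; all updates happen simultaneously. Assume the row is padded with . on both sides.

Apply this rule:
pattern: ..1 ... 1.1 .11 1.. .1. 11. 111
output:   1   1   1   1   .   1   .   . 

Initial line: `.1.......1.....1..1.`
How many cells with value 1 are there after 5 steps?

14

11.1111111.11111.11.
1.11......11....11..
111..111111..1111..1
1...11......11....11
1.111..111111..1111.
count of 1: 14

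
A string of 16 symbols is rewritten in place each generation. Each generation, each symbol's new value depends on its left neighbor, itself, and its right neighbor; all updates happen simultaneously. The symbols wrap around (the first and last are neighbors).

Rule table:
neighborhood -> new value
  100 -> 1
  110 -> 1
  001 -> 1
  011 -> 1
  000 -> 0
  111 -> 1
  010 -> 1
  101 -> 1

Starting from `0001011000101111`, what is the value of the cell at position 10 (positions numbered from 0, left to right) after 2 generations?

1

1011111101111111
1111111111111111
position 10 holds 1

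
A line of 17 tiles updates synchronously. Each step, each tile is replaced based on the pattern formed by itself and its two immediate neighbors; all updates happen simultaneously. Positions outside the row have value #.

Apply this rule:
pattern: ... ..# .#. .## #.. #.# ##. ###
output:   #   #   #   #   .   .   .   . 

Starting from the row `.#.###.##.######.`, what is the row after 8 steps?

.#.#.#.#.#.###.##

.#.#...#..#......
.#.#.###.##.#####
.#.#.#...#..#....
.#.#.#.###.##.###
.#.#.#.#...#..#..
.#.#.#.#.###.##.#
.#.#.#.#.#...#..#
.#.#.#.#.#.###.##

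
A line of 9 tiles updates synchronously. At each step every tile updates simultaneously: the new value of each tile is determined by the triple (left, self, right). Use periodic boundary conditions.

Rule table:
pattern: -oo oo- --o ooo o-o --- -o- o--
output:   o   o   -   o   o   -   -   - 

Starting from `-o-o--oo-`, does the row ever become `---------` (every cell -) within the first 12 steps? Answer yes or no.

no

--o---oo-
------oo-
------oo-  (fixed point — unchanged through step 12)
step 12 is ------oo-, still not uniform -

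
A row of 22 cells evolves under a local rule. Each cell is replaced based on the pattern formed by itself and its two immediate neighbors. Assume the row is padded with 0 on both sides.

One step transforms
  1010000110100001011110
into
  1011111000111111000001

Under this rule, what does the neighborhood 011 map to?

At position 7 the neighborhood is 011; the next row has 0 there.

0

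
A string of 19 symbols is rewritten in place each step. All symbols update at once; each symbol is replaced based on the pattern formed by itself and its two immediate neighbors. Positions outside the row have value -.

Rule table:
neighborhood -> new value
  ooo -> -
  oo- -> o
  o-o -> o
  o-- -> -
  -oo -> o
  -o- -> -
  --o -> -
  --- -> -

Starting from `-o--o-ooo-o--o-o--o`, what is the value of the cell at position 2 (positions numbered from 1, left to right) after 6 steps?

step 1: -----oo-oo----o----
step 2: -----ooooo---------
step 3: -----o---o---------
step 4: -------------------
step 5: -------------------  (fixed point — unchanged through step 6)
position 2 holds -

-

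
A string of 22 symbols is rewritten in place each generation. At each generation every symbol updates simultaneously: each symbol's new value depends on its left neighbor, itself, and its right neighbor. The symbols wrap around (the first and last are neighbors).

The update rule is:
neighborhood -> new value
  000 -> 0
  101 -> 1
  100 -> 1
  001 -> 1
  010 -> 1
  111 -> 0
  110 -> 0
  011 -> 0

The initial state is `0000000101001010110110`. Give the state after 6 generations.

0000001111111111001001
1000010000000000111111
0100111000000001000000
1111000100000011100000
0000101110000100010001
1001110001001110111011

1001110001001110111011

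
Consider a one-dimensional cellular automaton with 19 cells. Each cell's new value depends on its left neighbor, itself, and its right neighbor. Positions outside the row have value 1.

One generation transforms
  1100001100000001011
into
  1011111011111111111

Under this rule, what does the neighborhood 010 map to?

1

At position 15 the neighborhood is 010; the next row has 1 there.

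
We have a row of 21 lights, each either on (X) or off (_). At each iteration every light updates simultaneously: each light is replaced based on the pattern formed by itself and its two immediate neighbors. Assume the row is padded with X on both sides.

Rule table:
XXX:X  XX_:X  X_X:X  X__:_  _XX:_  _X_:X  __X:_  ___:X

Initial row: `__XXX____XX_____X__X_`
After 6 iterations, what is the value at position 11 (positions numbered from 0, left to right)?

___XX_XX__X_XXX_X__XX
_X__XX_X__XX_XXXX___X
XX___XXX___XX_XXX_X__
XX_X__XX_X__XX_XXXX__
XXXX___XXX___XX_XXX__
XXXX_X__XX_X__XX_XX__
position 11 holds X

X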